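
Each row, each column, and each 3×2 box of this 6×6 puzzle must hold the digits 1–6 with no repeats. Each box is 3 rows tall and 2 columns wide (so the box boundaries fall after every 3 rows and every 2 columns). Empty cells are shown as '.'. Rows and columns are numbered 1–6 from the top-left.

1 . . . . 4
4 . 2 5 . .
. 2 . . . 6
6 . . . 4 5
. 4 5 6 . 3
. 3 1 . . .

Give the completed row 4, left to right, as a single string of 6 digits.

613245

r1c4 = 3 (sole candidate).
r2c2 = 6 (sole candidate).
r2c6 = 1 (sole candidate).
r3c3 = 4 (sole candidate).
r3c4 = 1 (sole candidate).
r4c2 = 1: row 4 has {4,5,6}; col 2 has {2,3,4,6}; box has {3,4,6} → only 1 remains.
r4c3 = 3: row 4 has {1,4,5,6}; col 3 has {1,2,4,5}; box has {1,5,6} → only 3 remains.
r4c4 = 2: row 4 has {1,3,4,5,6}; col 4 has {1,3,5,6}; box has {1,3,5,6} → only 2 remains.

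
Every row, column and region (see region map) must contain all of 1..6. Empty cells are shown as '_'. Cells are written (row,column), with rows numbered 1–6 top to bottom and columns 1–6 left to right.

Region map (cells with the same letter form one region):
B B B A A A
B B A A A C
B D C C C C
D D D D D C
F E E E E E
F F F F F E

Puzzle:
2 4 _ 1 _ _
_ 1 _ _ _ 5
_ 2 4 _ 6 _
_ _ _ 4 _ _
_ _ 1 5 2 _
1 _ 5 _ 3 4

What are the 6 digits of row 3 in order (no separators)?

524361

(1,5) = 5 (sole candidate).
(2,5) = 4 (sole candidate).
(3,4) = 3: row 3 has {2,4,6}; col 4 has {1,4,5}; region has {4,5,6} → only 3 remains.
(3,6) = 1: row 3 has {2,3,4,6}; col 6 has {4,5}; region has {3,4,5,6} → only 1 remains.
(4,5) = 1 (sole candidate).
(4,6) = 2 (sole candidate).
(6,2) = 6 (sole candidate).
(6,4) = 2 (sole candidate).
(2,4) = 6 (sole candidate).
(3,1) = 5: row 3 has {1,2,3,4,6}; col 1 has {1,2}; region has {1,2,4} → only 5 remains.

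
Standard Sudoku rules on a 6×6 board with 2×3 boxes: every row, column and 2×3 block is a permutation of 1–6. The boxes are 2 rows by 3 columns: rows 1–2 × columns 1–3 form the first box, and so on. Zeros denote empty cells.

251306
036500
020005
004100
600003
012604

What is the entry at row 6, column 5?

5

row 1, column 5 = 4 (sole candidate).
row 2, column 1 = 4 (sole candidate).
row 3, column 3 = 3 (sole candidate).
row 3, column 4 = 4 (sole candidate).
row 3, column 5 = 6 (sole candidate).
row 4, column 1 = 5 (sole candidate).
row 4, column 2 = 6 (sole candidate).
row 4, column 6 = 2 (sole candidate).
row 5, column 2 = 4 (sole candidate).
row 5, column 3 = 5 (sole candidate).
row 5, column 4 = 2 (sole candidate).
row 5, column 5 = 1 (sole candidate).
row 6, column 1 = 3 (sole candidate).
row 6, column 5 = 5: row 6 has {1,2,3,4,6}; col 5 has {1,4,6}; box has {1,2,3,4,6} → only 5 remains.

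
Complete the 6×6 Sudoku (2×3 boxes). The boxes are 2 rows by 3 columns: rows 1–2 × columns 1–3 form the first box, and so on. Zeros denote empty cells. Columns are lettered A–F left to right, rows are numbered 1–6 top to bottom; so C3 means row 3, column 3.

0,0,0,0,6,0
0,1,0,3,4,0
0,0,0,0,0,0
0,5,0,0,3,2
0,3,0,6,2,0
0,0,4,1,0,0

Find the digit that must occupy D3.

F2 = 5 (sole candidate).
D4 = 4 (sole candidate).
F5 = 4 (sole candidate).
E6 = 5 (sole candidate).
F6 = 3 (sole candidate).
D1 = 2 (sole candidate).
F1 = 1 (sole candidate).
D3 = 5: row 3 has {}; col 4 has {1,2,3,4,6}; box has {2,3,4} → only 5 remains.

5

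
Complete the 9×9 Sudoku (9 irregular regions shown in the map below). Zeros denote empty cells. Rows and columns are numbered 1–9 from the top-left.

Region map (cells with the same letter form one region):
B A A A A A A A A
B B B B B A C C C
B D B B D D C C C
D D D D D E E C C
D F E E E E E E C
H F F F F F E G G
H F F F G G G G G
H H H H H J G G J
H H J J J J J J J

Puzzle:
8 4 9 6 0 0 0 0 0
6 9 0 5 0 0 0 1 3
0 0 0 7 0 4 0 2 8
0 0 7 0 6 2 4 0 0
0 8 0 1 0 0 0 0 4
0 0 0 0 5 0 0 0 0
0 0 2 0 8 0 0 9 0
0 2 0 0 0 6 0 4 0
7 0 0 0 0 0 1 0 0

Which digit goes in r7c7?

3

r2c3 = 4 (sole candidate).
r2c5 = 2 (sole candidate).
r2c7 = 7 (sole candidate).
r4c8 = 5 (sole candidate).
r4c9 = 9 (sole candidate).
r2c6 = 8 (sole candidate).
r3c7 = 6 (sole candidate).
r3c2 = 5 (hidden single in row 3).
r3c5 = 9 (hidden single in row 3).
r4c4 = 8 (hidden single in row 4).
r5c1 = 2 (hidden single in row 5).
r6c9 = 2 (hidden single in row 6).
r6c7 = 8 (hidden single in row 6).
r9c9 = 5 (sole candidate).
r8c9 = 7 (sole candidate).
r1c9 = 1 (sole candidate).
r7c9 = 6 (sole candidate).
r1c7 = 2 (hidden single in row 1).
r1c6 = 5 (hidden single in row 1).
r8c3 = 8 (hidden single in row 8).
r9c3 = 3 (sole candidate).
r9c5 = 4 (sole candidate).
r9c6 = 9 (sole candidate).
r9c8 = 8 (sole candidate).
r3c3 = 1 (sole candidate).
r6c3 = 6 (sole candidate).
r9c2 = 6 (sole candidate).
r9c4 = 2 (sole candidate).
r3c1 = 3 (sole candidate).
r4c1 = 1 (sole candidate).
r4c2 = 3 (sole candidate).
r5c3 = 5 (sole candidate).
r5c7 = 9 (hidden single in row 5).
r5c8 = 6 (hidden single in row 5).
r8c5 = 1 (hidden single in row 8).
r6c4 = 9 (hidden single in region F).
r6c1 = 4 (sole candidate).
r7c1 = 5 (sole candidate).
r7c7 = 3: row 7 has {2,5,6,8,9}; col 7 has {1,2,4,6,7,8,9}; region has {2,4,6,8,9} → only 3 remains.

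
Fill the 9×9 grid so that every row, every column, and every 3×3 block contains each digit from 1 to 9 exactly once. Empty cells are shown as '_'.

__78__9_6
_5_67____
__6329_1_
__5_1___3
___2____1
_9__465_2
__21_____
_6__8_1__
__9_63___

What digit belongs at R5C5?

R1C5 = 5: row 1 has {6,7,8,9}; col 5 has {1,2,4,6,7,8}; box has {2,3,6,7,8,9} → only 5 remains.
R6C4 = 7: row 6 has {2,4,5,6,9}; col 4 has {1,2,3,6,8}; box has {1,2,4,6} → only 7 remains.
R6C8 = 8: row 6 has {2,4,5,6,7,9}; col 8 has {1}; box has {1,2,3,5} → only 8 remains.
R7C5 = 9: row 7 has {1,2}; col 5 has {1,2,4,5,6,7,8}; box has {1,3,6,8} → only 9 remains.
R4C4 = 9: row 4 has {1,3,5}; col 4 has {1,2,3,6,7,8}; box has {1,2,4,6,7} → only 9 remains.
R4C6 = 8: row 4 has {1,3,5,9}; col 6 has {3,6,9}; box has {1,2,4,6,7,9} → only 8 remains.
R5C5 = 3: row 5 has {1,2}; col 5 has {1,2,4,5,6,7,8,9}; box has {1,2,4,6,7,8,9} → only 3 remains.

3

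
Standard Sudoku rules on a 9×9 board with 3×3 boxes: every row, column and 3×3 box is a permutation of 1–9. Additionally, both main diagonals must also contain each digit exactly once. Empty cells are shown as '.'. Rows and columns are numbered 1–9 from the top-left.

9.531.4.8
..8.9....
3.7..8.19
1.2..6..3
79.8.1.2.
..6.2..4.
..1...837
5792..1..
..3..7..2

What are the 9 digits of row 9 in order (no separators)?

483167592

r1c6 = 2 (sole candidate).
r2c8 = 5 (sole candidate).
r2c9 = 6 (sole candidate).
r3c7 = 2 (sole candidate).
r5c3 = 4 (sole candidate).
r5c5 = 3 (sole candidate).
r5c9 = 5 (sole candidate).
r6c1 = 8 (sole candidate).
r6c4 = 9 (sole candidate).
r6c6 = 5 (sole candidate).
r6c7 = 7 (sole candidate).
r6c9 = 1 (sole candidate).
r8c8 = 6 (sole candidate).
r8c9 = 4 (sole candidate).
r9c1 = 4: row 9 has {2,3,7}; col 1 has {1,3,5,7,8,9}; box has {1,3,5,7,9}; anti-diagonal has {1,2,3,5,6,7,8,9} → only 4 remains.
r9c8 = 9: row 9 has {2,3,4,7}; col 8 has {1,2,3,4,5,6}; box has {1,2,3,4,6,7,8} → only 9 remains.
r1c2 = 6 (sole candidate).
r1c8 = 7 (sole candidate).
r2c1 = 2 (sole candidate).
r2c6 = 4 (sole candidate).
r2c7 = 3 (sole candidate).
r3c2 = 4 (sole candidate).
r4c2 = 5 (sole candidate).
r4c4 = 4 (sole candidate).
r4c5 = 7 (sole candidate).
r4c7 = 9 (sole candidate).
r4c8 = 8 (sole candidate).
r5c7 = 6 (sole candidate).
r6c2 = 3 (sole candidate).
r7c1 = 6 (sole candidate).
r7c2 = 2 (sole candidate).
r7c4 = 5 (sole candidate).
r7c5 = 4 (sole candidate).
r7c6 = 9 (sole candidate).
r8c5 = 8 (sole candidate).
r8c6 = 3 (sole candidate).
r9c2 = 8: row 9 has {2,3,4,7,9}; col 2 has {2,3,4,5,6,7,9}; box has {1,2,3,4,5,6,7,9} → only 8 remains.
r9c5 = 6: row 9 has {2,3,4,7,8,9}; col 5 has {1,2,3,4,7,8,9}; box has {2,3,4,5,7,8,9} → only 6 remains.
r9c7 = 5: row 9 has {2,3,4,6,7,8,9}; col 7 has {1,2,3,4,6,7,8,9}; box has {1,2,3,4,6,7,8,9} → only 5 remains.
r2c2 = 1 (sole candidate).
r2c4 = 7 (sole candidate).
r3c4 = 6 (sole candidate).
r3c5 = 5 (sole candidate).
r9c4 = 1: row 9 has {2,3,4,5,6,7,8,9}; col 4 has {2,3,4,5,6,7,8,9}; box has {2,3,4,5,6,7,8,9} → only 1 remains.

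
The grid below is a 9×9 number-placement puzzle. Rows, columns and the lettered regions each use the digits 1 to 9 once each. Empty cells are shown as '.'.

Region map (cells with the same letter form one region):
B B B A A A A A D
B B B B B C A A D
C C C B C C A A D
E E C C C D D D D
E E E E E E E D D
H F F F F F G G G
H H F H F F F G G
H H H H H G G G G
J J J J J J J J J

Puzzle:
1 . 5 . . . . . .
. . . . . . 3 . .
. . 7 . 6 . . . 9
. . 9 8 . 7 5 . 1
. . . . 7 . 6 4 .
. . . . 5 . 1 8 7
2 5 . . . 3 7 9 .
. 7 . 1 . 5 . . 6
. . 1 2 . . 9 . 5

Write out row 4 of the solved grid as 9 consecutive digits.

row 7, column 9 = 4: row 7 has {2,3,5,7,9}; col 9 has {1,5,6,7,9}; region has {1,5,6,7,8,9} → only 4 remains.
row 8, column 7 = 2: row 8 has {1,5,6,7}; col 7 has {1,3,5,6,7,9}; region has {1,4,5,6,7,8,9} → only 2 remains.
row 8, column 8 = 3: row 8 has {1,2,5,6,7}; col 8 has {4,8,9}; region has {1,2,4,5,6,7,8,9} → only 3 remains.
row 7, column 4 = 6: row 7 has {2,3,4,5,7,9}; col 4 has {1,2,8}; region has {1,2,5,7} → only 6 remains.
row 7, column 3 = 8: row 7 has {2,3,4,5,6,7,9}; col 3 has {1,5,7,9}; region has {3,5,7} → only 8 remains.
row 7, column 5 = 1: row 7 has {2,3,4,5,6,7,8,9}; col 5 has {5,6,7}; region has {3,5,7,8} → only 1 remains.
row 8, column 3 = 4: row 8 has {1,2,3,5,6,7}; col 3 has {1,5,7,8,9}; region has {1,2,5,6,7} → only 4 remains.
row 2, column 8 = 5: in row 2, 5 can only go here (every other open cell in that row sees a 5).
row 2, column 6 = 1: in row 2, 1 can only go here (every other open cell in that row sees a 1).
row 3, column 8 = 1: in row 3, 1 can only go here (every other open cell in that row sees a 1).
row 3, column 1 = 5: in row 3, 5 can only go here (every other open cell in that row sees a 5).
row 3, column 7 = 8: in row 3, 8 can only go here (every other open cell in that row sees an 8).
row 1, column 7 = 4: row 1 has {1,5}; col 7 has {1,2,3,5,6,7,8,9}; region has {1,3,5,8} → only 4 remains.
row 4, column 8 = 6: in row 4, 6 can only go here (every other open cell in that row sees a 6).
row 9, column 8 = 7: row 9 has {1,2,5,9}; col 8 has {1,3,4,5,6,8,9}; region has {1,2,5,9} → only 7 remains.
row 1, column 8 = 2: row 1 has {1,4,5}; col 8 has {1,3,4,5,6,7,8,9}; region has {1,3,4,5,8} → only 2 remains.
row 1, column 5 = 9: row 1 has {1,2,4,5}; col 5 has {1,5,6,7}; region has {1,2,3,4,5,8} → only 9 remains.
row 1, column 6 = 6: row 1 has {1,2,4,5,9}; col 6 has {1,3,5,7}; region has {1,2,3,4,5,8,9} → only 6 remains.
row 8, column 5 = 8: row 8 has {1,2,3,4,5,6,7}; col 5 has {1,5,6,7,9}; region has {1,2,4,5,6,7} → only 8 remains.
row 1, column 4 = 7: row 1 has {1,2,4,5,6,9}; col 4 has {1,2,6,8}; region has {1,2,3,4,5,6,8,9} → only 7 remains.
row 8, column 1 = 9: row 8 has {1,2,3,4,5,6,7,8}; col 1 has {1,2,5}; region has {1,2,4,5,6,7,8} → only 9 remains.
row 6, column 1 = 3: row 6 has {1,5,7,8}; col 1 has {1,2,5,9}; region has {1,2,4,5,6,7,8,9} → only 3 remains.
row 4, column 1 = 4: row 4 has {1,5,6,7,8,9}; col 1 has {1,2,3,5,9}; region has {6,7} → only 4 remains.
row 5, column 1 = 8: row 5 has {4,6,7}; col 1 has {1,2,3,4,5,9}; region has {4,6,7} → only 8 remains.
row 9, column 1 = 6: row 9 has {1,2,5,7,9}; col 1 has {1,2,3,4,5,8,9}; region has {1,2,5,7,9} → only 6 remains.
row 2, column 1 = 7: row 2 has {1,3,5}; col 1 has {1,2,3,4,5,6,8,9}; region has {1,5} → only 7 remains.
row 5, column 2 = 1: in row 5, 1 can only go here (every other open cell in that row sees a 1).
row 5, column 4 = 5: in row 5, 5 can only go here (every other open cell in that row sees a 5).
row 5, column 6 = 9: in row 5, 9 can only go here (every other open cell in that row sees a 9).
row 5, column 3 = 3: in column 3, 3 can only go here (every other open cell in that column sees a 3).
row 4, column 2 = 2: row 4 has {1,4,5,6,7,8,9}; col 2 has {1,5,7}; region has {1,3,4,5,6,7,8,9} → only 2 remains.
row 4, column 5 = 3: row 4 has {1,2,4,5,6,7,8,9}; col 5 has {1,5,6,7,8,9}; region has {1,5,6,7,8,9} → only 3 remains.

429837561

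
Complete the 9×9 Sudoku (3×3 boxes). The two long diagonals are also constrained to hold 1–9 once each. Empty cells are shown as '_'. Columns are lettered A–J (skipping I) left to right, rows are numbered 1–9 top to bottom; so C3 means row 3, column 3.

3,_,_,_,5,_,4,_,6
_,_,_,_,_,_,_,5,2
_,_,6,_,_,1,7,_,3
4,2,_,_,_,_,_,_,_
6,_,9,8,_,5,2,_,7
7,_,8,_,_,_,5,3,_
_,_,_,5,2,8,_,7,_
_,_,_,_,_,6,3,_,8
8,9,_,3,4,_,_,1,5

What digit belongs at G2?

E5 = 1: row 5 has {2,5,6,7,8,9}; col 5 has {2,4,5}; box has {5,8}; main diagonal has {3,5,6}; anti-diagonal has {5,6,7,8} → only 1 remains.
H5 = 4: row 5 has {1,2,5,6,7,8,9}; col 8 has {1,3,5,7}; box has {2,3,5,7} → only 4 remains.
B6 = 1: row 6 has {3,5,7,8}; col 2 has {2,9}; box has {2,4,6,7,8,9} → only 1 remains.
J6 = 9: row 6 has {1,3,5,7,8}; col 9 has {2,3,5,6,7,8}; box has {2,3,4,5,7} → only 9 remains.
A7 = 1: row 7 has {2,5,7,8}; col 1 has {3,4,6,7,8}; box has {8,9} → only 1 remains.
G7 = 9: row 7 has {1,2,5,7,8}; col 7 has {2,3,4,5,7}; box has {1,3,5,7,8}; main diagonal has {1,3,5,6} → only 9 remains.
J7 = 4: row 7 has {1,2,5,7,8,9}; col 9 has {2,3,5,6,7,8,9}; box has {1,3,5,7,8,9} → only 4 remains.
B8 = 4: row 8 has {3,6,8}; col 2 has {1,2,9}; box has {1,8,9}; anti-diagonal has {1,5,6,7,8} → only 4 remains.
H8 = 2: row 8 has {3,4,6,8}; col 8 has {1,3,4,5,7}; box has {1,3,4,5,7,8,9}; main diagonal has {1,3,5,6,9} → only 2 remains.
F9 = 7: row 9 has {1,3,4,5,8,9}; col 6 has {1,5,6,8}; box has {2,3,4,5,6,8} → only 7 remains.
G9 = 6: row 9 has {1,3,4,5,7,8,9}; col 7 has {2,3,4,5,7,9}; box has {1,2,3,4,5,7,8,9} → only 6 remains.
A2 = 9: row 2 has {2,5}; col 1 has {1,3,4,6,7,8}; box has {3,6} → only 9 remains.
D4 = 7: row 4 has {2,4}; col 4 has {3,5,8}; box has {1,5,8}; main diagonal has {1,2,3,5,6,9} → only 7 remains.
J4 = 1: row 4 has {2,4,7}; col 9 has {2,3,4,5,6,7,8,9}; box has {2,3,4,5,7,9} → only 1 remains.
B5 = 3: row 5 has {1,2,4,5,6,7,8,9}; col 2 has {1,2,4,9}; box has {1,2,4,6,7,8,9} → only 3 remains.
D6 = 2: row 6 has {1,3,5,7,8,9}; col 4 has {3,5,7,8}; box has {1,5,7,8}; anti-diagonal has {1,4,5,6,7,8} → only 2 remains.
E6 = 6: row 6 has {1,2,3,5,7,8,9}; col 5 has {1,2,4,5}; box has {1,2,5,7,8} → only 6 remains.
F6 = 4: row 6 has {1,2,3,5,6,7,8,9}; col 6 has {1,5,6,7,8}; box has {1,2,5,6,7,8}; main diagonal has {1,2,3,5,6,7,9} → only 4 remains.
B7 = 6: row 7 has {1,2,4,5,7,8,9}; col 2 has {1,2,3,4,9}; box has {1,4,8,9} → only 6 remains.
C7 = 3: row 7 has {1,2,4,5,6,7,8,9}; col 3 has {6,8,9}; box has {1,4,6,8,9}; anti-diagonal has {1,2,4,5,6,7,8} → only 3 remains.
A8 = 5: row 8 has {2,3,4,6,8}; col 1 has {1,3,4,6,7,8,9}; box has {1,3,4,6,8,9} → only 5 remains.
C8 = 7: row 8 has {2,3,4,5,6,8}; col 3 has {3,6,8,9}; box has {1,3,4,5,6,8,9} → only 7 remains.
E8 = 9: row 8 has {2,3,4,5,6,7,8}; col 5 has {1,2,4,5,6}; box has {2,3,4,5,6,7,8} → only 9 remains.
C9 = 2: row 9 has {1,3,4,5,6,7,8,9}; col 3 has {3,6,7,8,9}; box has {1,3,4,5,6,7,8,9} → only 2 remains.
C1 = 1: row 1 has {3,4,5,6}; col 3 has {2,3,6,7,8,9}; box has {3,6,9} → only 1 remains.
D1 = 9: row 1 has {1,3,4,5,6}; col 4 has {2,3,5,7,8}; box has {1,5} → only 9 remains.
F1 = 2: row 1 has {1,3,4,5,6,9}; col 6 has {1,4,5,6,7,8}; box has {1,5,9} → only 2 remains.
H1 = 8: row 1 has {1,2,3,4,5,6,9}; col 8 has {1,2,3,4,5,7}; box has {2,3,4,5,6,7} → only 8 remains.
B2 = 8: row 2 has {2,5,9}; col 2 has {1,2,3,4,6,9}; box has {1,3,6,9}; main diagonal has {1,2,3,4,5,6,7,9} → only 8 remains.
C2 = 4: row 2 has {2,5,8,9}; col 3 has {1,2,3,6,7,8,9}; box has {1,3,6,8,9} → only 4 remains.
D2 = 6: row 2 has {2,4,5,8,9}; col 4 has {2,3,5,7,8,9}; box has {1,2,5,9} → only 6 remains.
F2 = 3: row 2 has {2,4,5,6,8,9}; col 6 has {1,2,4,5,6,7,8}; box has {1,2,5,6,9} → only 3 remains.
G2 = 1: row 2 has {2,3,4,5,6,8,9}; col 7 has {2,3,4,5,6,7,9}; box has {2,3,4,5,6,7,8} → only 1 remains.

1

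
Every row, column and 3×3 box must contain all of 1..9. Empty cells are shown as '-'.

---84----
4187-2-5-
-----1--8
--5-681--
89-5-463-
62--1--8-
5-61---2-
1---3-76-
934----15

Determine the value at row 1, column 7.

row 2, column 5 = 9: row 2 has {1,2,4,5,7,8}; col 5 has {1,3,4,6}; box has {1,2,4,7,8} → only 9 remains.
row 2, column 7 = 3: row 2 has {1,2,4,5,7,8,9}; col 7 has {1,6,7}; box has {5,8} → only 3 remains.
row 2, column 9 = 6: row 2 has {1,2,3,4,5,7,8,9}; col 9 has {5,8}; box has {3,5,8} → only 6 remains.
row 3, column 5 = 5: row 3 has {1,8}; col 5 has {1,3,4,6,9}; box has {1,2,4,7,8,9} → only 5 remains.
row 8, column 2 = 8: row 8 has {1,3,6,7}; col 2 has {1,2,3,9}; box has {1,3,4,5,6,9} → only 8 remains.
row 8, column 3 = 2: row 8 has {1,3,6,7,8}; col 3 has {4,5,6,8}; box has {1,3,4,5,6,8,9} → only 2 remains.
row 9, column 7 = 8: row 9 has {1,3,4,5,9}; col 7 has {1,3,6,7}; box has {1,2,5,6,7} → only 8 remains.
row 7, column 2 = 7: row 7 has {1,2,5,6}; col 2 has {1,2,3,8,9}; box has {1,2,3,4,5,6,8,9} → only 7 remains.
row 7, column 5 = 8: row 7 has {1,2,5,6,7}; col 5 has {1,3,4,5,6,9}; box has {1,3} → only 8 remains.
row 7, column 6 = 9: row 7 has {1,2,5,6,7,8}; col 6 has {1,2,4,8}; box has {1,3,8} → only 9 remains.
row 7, column 7 = 4: row 7 has {1,2,5,6,7,8,9}; col 7 has {1,3,6,7,8}; box has {1,2,5,6,7,8} → only 4 remains.
row 7, column 9 = 3: row 7 has {1,2,4,5,6,7,8,9}; col 9 has {5,6,8}; box has {1,2,4,5,6,7,8} → only 3 remains.
row 8, column 4 = 4: row 8 has {1,2,3,6,7,8}; col 4 has {1,5,7,8}; box has {1,3,8,9} → only 4 remains.
row 8, column 6 = 5: row 8 has {1,2,3,4,6,7,8}; col 6 has {1,2,4,8,9}; box has {1,3,4,8,9} → only 5 remains.
row 8, column 9 = 9: row 8 has {1,2,3,4,5,6,7,8}; col 9 has {3,5,6,8}; box has {1,2,3,4,5,6,7,8} → only 9 remains.
row 3, column 2 = 6: row 3 has {1,5,8}; col 2 has {1,2,3,7,8,9}; box has {1,4,8} → only 6 remains.
row 3, column 4 = 3: row 3 has {1,5,6,8}; col 4 has {1,4,5,7,8}; box has {1,2,4,5,7,8,9} → only 3 remains.
row 4, column 2 = 4: row 4 has {1,5,6,8}; col 2 has {1,2,3,6,7,8,9}; box has {2,5,6,8,9} → only 4 remains.
row 6, column 4 = 9: row 6 has {1,2,6,8}; col 4 has {1,3,4,5,7,8}; box has {1,4,5,6,8} → only 9 remains.
row 6, column 7 = 5: row 6 has {1,2,6,8,9}; col 7 has {1,3,4,6,7,8}; box has {1,3,6,8} → only 5 remains.
row 1, column 2 = 5: row 1 has {4,8}; col 2 has {1,2,3,4,6,7,8,9}; box has {1,4,6,8} → only 5 remains.
row 1, column 6 = 6: row 1 has {4,5,8}; col 6 has {1,2,4,5,8,9}; box has {1,2,3,4,5,7,8,9} → only 6 remains.
row 4, column 4 = 2: row 4 has {1,4,5,6,8}; col 4 has {1,3,4,5,7,8,9}; box has {1,4,5,6,8,9} → only 2 remains.
row 4, column 9 = 7: row 4 has {1,2,4,5,6,8}; col 9 has {3,5,6,8,9}; box has {1,3,5,6,8} → only 7 remains.
row 5, column 5 = 7: row 5 has {3,4,5,6,8,9}; col 5 has {1,3,4,5,6,8,9}; box has {1,2,4,5,6,8,9} → only 7 remains.
row 5, column 9 = 2: row 5 has {3,4,5,6,7,8,9}; col 9 has {3,5,6,7,8,9}; box has {1,3,5,6,7,8} → only 2 remains.
row 6, column 6 = 3: row 6 has {1,2,5,6,8,9}; col 6 has {1,2,4,5,6,8,9}; box has {1,2,4,5,6,7,8,9} → only 3 remains.
row 6, column 9 = 4: row 6 has {1,2,3,5,6,8,9}; col 9 has {2,3,5,6,7,8,9}; box has {1,2,3,5,6,7,8} → only 4 remains.
row 9, column 4 = 6: row 9 has {1,3,4,5,8,9}; col 4 has {1,2,3,4,5,7,8,9}; box has {1,3,4,5,8,9} → only 6 remains.
row 9, column 5 = 2: row 9 has {1,3,4,5,6,8,9}; col 5 has {1,3,4,5,6,7,8,9}; box has {1,3,4,5,6,8,9} → only 2 remains.
row 9, column 6 = 7: row 9 has {1,2,3,4,5,6,8,9}; col 6 has {1,2,3,4,5,6,8,9}; box has {1,2,3,4,5,6,8,9} → only 7 remains.
row 1, column 9 = 1: row 1 has {4,5,6,8}; col 9 has {2,3,4,5,6,7,8,9}; box has {3,5,6,8} → only 1 remains.
row 4, column 1 = 3: row 4 has {1,2,4,5,6,7,8}; col 1 has {1,4,5,6,8,9}; box has {2,4,5,6,8,9} → only 3 remains.
row 4, column 8 = 9: row 4 has {1,2,3,4,5,6,7,8}; col 8 has {1,2,3,5,6,8}; box has {1,2,3,4,5,6,7,8} → only 9 remains.
row 5, column 3 = 1: row 5 has {2,3,4,5,6,7,8,9}; col 3 has {2,4,5,6,8}; box has {2,3,4,5,6,8,9} → only 1 remains.
row 6, column 3 = 7: row 6 has {1,2,3,4,5,6,8,9}; col 3 has {1,2,4,5,6,8}; box has {1,2,3,4,5,6,8,9} → only 7 remains.
row 1, column 8 = 7: row 1 has {1,4,5,6,8}; col 8 has {1,2,3,5,6,8,9}; box has {1,3,5,6,8} → only 7 remains.
row 3, column 3 = 9: row 3 has {1,3,5,6,8}; col 3 has {1,2,4,5,6,7,8}; box has {1,4,5,6,8} → only 9 remains.
row 3, column 7 = 2: row 3 has {1,3,5,6,8,9}; col 7 has {1,3,4,5,6,7,8}; box has {1,3,5,6,7,8} → only 2 remains.
row 3, column 8 = 4: row 3 has {1,2,3,5,6,8,9}; col 8 has {1,2,3,5,6,7,8,9}; box has {1,2,3,5,6,7,8} → only 4 remains.
row 1, column 1 = 2: row 1 has {1,4,5,6,7,8}; col 1 has {1,3,4,5,6,8,9}; box has {1,4,5,6,8,9} → only 2 remains.
row 1, column 3 = 3: row 1 has {1,2,4,5,6,7,8}; col 3 has {1,2,4,5,6,7,8,9}; box has {1,2,4,5,6,8,9} → only 3 remains.
row 1, column 7 = 9: row 1 has {1,2,3,4,5,6,7,8}; col 7 has {1,2,3,4,5,6,7,8}; box has {1,2,3,4,5,6,7,8} → only 9 remains.

9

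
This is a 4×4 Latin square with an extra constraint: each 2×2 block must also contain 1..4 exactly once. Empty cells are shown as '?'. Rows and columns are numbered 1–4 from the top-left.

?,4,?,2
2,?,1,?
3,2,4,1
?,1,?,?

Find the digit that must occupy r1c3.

r1c1 = 1 (sole candidate).
r1c3 = 3: row 1 has {1,2,4}; col 3 has {1,4}; box has {1,2} → only 3 remains.

3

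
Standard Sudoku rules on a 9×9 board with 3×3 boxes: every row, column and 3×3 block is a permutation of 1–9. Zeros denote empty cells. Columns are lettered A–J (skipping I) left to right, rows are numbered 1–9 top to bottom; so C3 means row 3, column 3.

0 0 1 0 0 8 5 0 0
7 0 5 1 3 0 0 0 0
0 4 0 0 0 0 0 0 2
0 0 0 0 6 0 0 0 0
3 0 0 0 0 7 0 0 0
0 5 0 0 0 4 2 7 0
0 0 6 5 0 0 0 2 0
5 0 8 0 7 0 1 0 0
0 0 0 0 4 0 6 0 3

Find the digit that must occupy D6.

3

C6 = 9: row 6 has {2,4,5,7}; col 3 has {1,5,6,8}; box has {3,5} → only 9 remains.
C3 = 3: row 3 has {2,4}; col 3 has {1,5,6,8,9}; box has {1,4,5,7} → only 3 remains.
H1 = 3: in row 1, 3 can only go here (every other open cell in that row sees a 3).
H3 = 1: in row 3, 1 can only go here (every other open cell in that row sees a 1).
D6 = 3: in row 6, 3 can only go here (every other open cell in that row sees a 3).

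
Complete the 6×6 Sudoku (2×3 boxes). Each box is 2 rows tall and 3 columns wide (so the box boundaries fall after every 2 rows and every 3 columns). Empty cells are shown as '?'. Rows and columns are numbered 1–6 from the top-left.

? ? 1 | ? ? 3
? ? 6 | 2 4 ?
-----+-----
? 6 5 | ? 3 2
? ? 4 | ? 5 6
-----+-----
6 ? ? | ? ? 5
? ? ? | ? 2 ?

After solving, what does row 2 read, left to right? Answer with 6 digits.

R1C5 = 6 (sole candidate).
R2C6 = 1: row 2 has {2,4,6}; col 6 has {2,3,5,6}; box has {2,3,4,6} → only 1 remains.
R3C1 = 1 (sole candidate).
R3C4 = 4 (sole candidate).
R4C4 = 1 (sole candidate).
R5C4 = 3 (sole candidate).
R5C5 = 1 (sole candidate).
R6C3 = 3 (sole candidate).
R6C4 = 6 (sole candidate).
R6C6 = 4 (sole candidate).
R1C4 = 5 (sole candidate).
R5C3 = 2 (sole candidate).
R6C1 = 5 (sole candidate).
R6C2 = 1 (sole candidate).
R2C1 = 3: row 2 has {1,2,4,6}; col 1 has {1,5,6}; box has {1,6} → only 3 remains.
R2C2 = 5: row 2 has {1,2,3,4,6}; col 2 has {1,6}; box has {1,3,6} → only 5 remains.

356241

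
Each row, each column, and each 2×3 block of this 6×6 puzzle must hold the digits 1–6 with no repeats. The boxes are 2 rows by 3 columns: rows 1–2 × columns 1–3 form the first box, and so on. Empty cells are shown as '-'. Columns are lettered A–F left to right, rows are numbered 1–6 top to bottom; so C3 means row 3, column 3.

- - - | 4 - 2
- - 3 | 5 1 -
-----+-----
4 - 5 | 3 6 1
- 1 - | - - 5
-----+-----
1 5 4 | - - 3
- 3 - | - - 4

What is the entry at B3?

2

B1 = 6: row 1 has {2,4}; col 2 has {1,3,5}; box has {3} → only 6 remains.
C1 = 1: row 1 has {2,4,6}; col 3 has {3,4,5}; box has {3,6} → only 1 remains.
E1 = 3: row 1 has {1,2,4,6}; col 5 has {1,6}; box has {1,2,4,5} → only 3 remains.
A2 = 2: row 2 has {1,3,5}; col 1 has {1,4}; box has {1,3,6} → only 2 remains.
B2 = 4: row 2 has {1,2,3,5}; col 2 has {1,3,5,6}; box has {1,2,3,6} → only 4 remains.
F2 = 6: row 2 has {1,2,3,4,5}; col 6 has {1,2,3,4,5}; box has {1,2,3,4,5} → only 6 remains.
B3 = 2: row 3 has {1,3,4,5,6}; col 2 has {1,3,4,5,6}; box has {1,4,5} → only 2 remains.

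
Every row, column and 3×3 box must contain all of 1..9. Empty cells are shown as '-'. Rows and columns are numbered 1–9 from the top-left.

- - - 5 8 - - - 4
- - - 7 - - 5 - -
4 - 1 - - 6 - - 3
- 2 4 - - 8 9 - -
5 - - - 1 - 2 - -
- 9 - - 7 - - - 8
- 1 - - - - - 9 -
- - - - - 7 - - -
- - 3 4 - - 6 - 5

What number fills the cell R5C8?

R6C3 = 6 (sole candidate).
R3C2 = 5 (hidden single in row 3).
R7C7 = 4 (hidden single in row 7).
R8C2 = 4 (hidden single in row 8).
R8C4 = 1 (hidden single in column 4).
R8C9 = 2 (sole candidate).
R7C9 = 7 (sole candidate).
R5C9 = 6 (sole candidate).
R4C9 = 1 (sole candidate).
R6C7 = 3 (sole candidate).
R8C7 = 8 (sole candidate).
R8C8 = 3 (sole candidate).
R9C8 = 1 (sole candidate).
R2C9 = 9 (sole candidate).
R3C7 = 7 (sole candidate).
R6C1 = 1 (sole candidate).
R6C4 = 2 (sole candidate).
R1C7 = 1 (sole candidate).
R3C4 = 9 (sole candidate).
R3C5 = 2 (sole candidate).
R3C8 = 8 (sole candidate).
R5C4 = 3 (sole candidate).
R9C5 = 9 (sole candidate).
R9C6 = 2 (sole candidate).
R1C6 = 3 (sole candidate).
R2C5 = 4 (sole candidate).
R2C6 = 1 (sole candidate).
R4C4 = 6 (sole candidate).
R4C5 = 5 (sole candidate).
R4C8 = 7 (sole candidate).
R5C8 = 4: row 5 has {1,2,3,5,6}; col 8 has {1,3,7,8,9}; box has {1,2,3,6,7,8,9} → only 4 remains.

4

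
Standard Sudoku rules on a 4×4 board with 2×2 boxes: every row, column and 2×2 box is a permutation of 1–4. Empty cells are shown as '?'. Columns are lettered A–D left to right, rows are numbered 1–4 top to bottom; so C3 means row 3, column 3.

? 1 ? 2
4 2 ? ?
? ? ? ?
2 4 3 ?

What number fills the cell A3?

1

A1 = 3: row 1 has {1,2}; col 1 has {2,4}; box has {1,2,4} → only 3 remains.
C1 = 4: row 1 has {1,2,3}; col 3 has {3}; box has {2} → only 4 remains.
C2 = 1: row 2 has {2,4}; col 3 has {3,4}; box has {2,4} → only 1 remains.
D2 = 3: row 2 has {1,2,4}; col 4 has {2}; box has {1,2,4} → only 3 remains.
A3 = 1: row 3 has {}; col 1 has {2,3,4}; box has {2,4} → only 1 remains.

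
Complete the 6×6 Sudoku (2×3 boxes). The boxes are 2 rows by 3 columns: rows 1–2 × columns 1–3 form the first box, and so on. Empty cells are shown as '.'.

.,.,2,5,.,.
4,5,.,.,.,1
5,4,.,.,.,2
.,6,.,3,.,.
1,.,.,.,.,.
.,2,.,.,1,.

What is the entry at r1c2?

r3c5 = 6: row 3 has {2,4,5}; col 5 has {1}; box has {2,3} → only 6 remains.
r4c1 = 2: row 4 has {3,6}; col 1 has {1,4,5}; box has {4,5,6} → only 2 remains.
r4c3 = 1: row 4 has {2,3,6}; col 3 has {2}; box has {2,4,5,6} → only 1 remains.
r5c2 = 3: row 5 has {1}; col 2 has {2,4,5,6}; box has {1,2} → only 3 remains.
r6c1 = 6: row 6 has {1,2}; col 1 has {1,2,4,5}; box has {1,2,3} → only 6 remains.
r6c4 = 4: row 6 has {1,2,6}; col 4 has {3,5}; box has {1} → only 4 remains.
r1c1 = 3: row 1 has {2,5}; col 1 has {1,2,4,5,6}; box has {2,4,5} → only 3 remains.
r1c2 = 1: row 1 has {2,3,5}; col 2 has {2,3,4,5,6}; box has {2,3,4,5} → only 1 remains.

1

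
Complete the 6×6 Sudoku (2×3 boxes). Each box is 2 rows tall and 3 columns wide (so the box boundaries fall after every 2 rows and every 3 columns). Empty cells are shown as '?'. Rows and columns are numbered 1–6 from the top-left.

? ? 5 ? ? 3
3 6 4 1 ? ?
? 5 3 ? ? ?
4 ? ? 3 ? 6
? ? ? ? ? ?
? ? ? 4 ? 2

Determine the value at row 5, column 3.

row 2, column 6 = 5: row 2 has {1,3,4,6}; col 6 has {2,3,6}; box has {1,3} → only 5 remains.
row 3, column 4 = 2: row 3 has {3,5}; col 4 has {1,3,4}; box has {3,6} → only 2 remains.
row 5, column 6 = 1: row 5 has {}; col 6 has {2,3,5,6}; box has {2,4} → only 1 remains.
row 1, column 4 = 6: row 1 has {3,5}; col 4 has {1,2,3,4}; box has {1,3,5} → only 6 remains.
row 2, column 5 = 2: row 2 has {1,3,4,5,6}; col 5 has {}; box has {1,3,5,6} → only 2 remains.
row 3, column 6 = 4: row 3 has {2,3,5}; col 6 has {1,2,3,5,6}; box has {2,3,6} → only 4 remains.
row 5, column 4 = 5: row 5 has {1}; col 4 has {1,2,3,4,6}; box has {1,2,4} → only 5 remains.
row 1, column 5 = 4: row 1 has {3,5,6}; col 5 has {2}; box has {1,2,3,5,6} → only 4 remains.
row 3, column 5 = 1: row 3 has {2,3,4,5}; col 5 has {2,4}; box has {2,3,4,6} → only 1 remains.
row 4, column 5 = 5: row 4 has {3,4,6}; col 5 has {1,2,4}; box has {1,2,3,4,6} → only 5 remains.
row 3, column 1 = 6: row 3 has {1,2,3,4,5}; col 1 has {3,4}; box has {3,4,5} → only 6 remains.
row 5, column 1 = 2: row 5 has {1,5}; col 1 has {3,4,6}; box has {} → only 2 remains.
row 5, column 3 = 6: row 5 has {1,2,5}; col 3 has {3,4,5}; box has {2} → only 6 remains.

6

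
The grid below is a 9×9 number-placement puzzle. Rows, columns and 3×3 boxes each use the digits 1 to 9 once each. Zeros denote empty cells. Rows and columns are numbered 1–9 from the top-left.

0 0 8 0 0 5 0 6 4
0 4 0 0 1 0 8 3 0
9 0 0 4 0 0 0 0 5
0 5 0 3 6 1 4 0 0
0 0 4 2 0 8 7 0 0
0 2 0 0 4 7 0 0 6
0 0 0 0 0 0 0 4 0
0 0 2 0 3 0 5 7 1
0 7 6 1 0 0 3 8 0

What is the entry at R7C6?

2

R3C5 = 8 (hidden single in row 3).
R3C3 = 7 (hidden single in row 3).
R2C3 = 5 (sole candidate).
R4C3 = 9 (sole candidate).
R4C8 = 2 (sole candidate).
R4C9 = 8 (sole candidate).
R3C8 = 1 (sole candidate).
R4C1 = 7 (sole candidate).
R3C7 = 2 (sole candidate).
R1C7 = 9 (sole candidate).
R2C9 = 7 (sole candidate).
R6C7 = 1 (sole candidate).
R7C7 = 6 (sole candidate).
R1C4 = 7 (sole candidate).
R1C5 = 2 (sole candidate).
R6C3 = 3 (sole candidate).
R7C3 = 1 (sole candidate).
R6C1 = 8 (sole candidate).
R8C1 = 4 (sole candidate).
R9C1 = 5 (sole candidate).
R9C5 = 9 (sole candidate).
R9C9 = 2 (sole candidate).
R5C5 = 5 (sole candidate).
R5C8 = 9 (sole candidate).
R5C9 = 3 (sole candidate).
R6C4 = 9 (sole candidate).
R6C8 = 5 (sole candidate).
R7C1 = 3 (sole candidate).
R7C5 = 7 (sole candidate).
R7C6 = 2: row 7 has {1,3,4,6,7}; col 6 has {1,5,7,8}; box has {1,3,7,9} → only 2 remains.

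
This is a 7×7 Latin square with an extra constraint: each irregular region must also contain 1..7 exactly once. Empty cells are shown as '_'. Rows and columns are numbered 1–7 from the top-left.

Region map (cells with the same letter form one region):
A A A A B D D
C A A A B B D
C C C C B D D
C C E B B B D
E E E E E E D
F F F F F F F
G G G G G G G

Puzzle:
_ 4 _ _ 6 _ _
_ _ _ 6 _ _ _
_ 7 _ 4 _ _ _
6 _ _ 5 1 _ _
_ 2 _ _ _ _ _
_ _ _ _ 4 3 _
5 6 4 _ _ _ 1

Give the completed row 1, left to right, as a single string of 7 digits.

3417652

row 4, column 2 = 3: row 4 has {1,5,6}; col 2 has {2,4,6,7}; region has {4,6,7} → only 3 remains.
row 4, column 3 = 7: row 4 has {1,3,5,6}; col 3 has {4}; region has {2} → only 7 remains.
row 5, column 7 = 7: in row 5, 7 can only go here (every other open cell in that row sees a 7).
row 5, column 1 = 4: in column 1, 4 can only go here (every other open cell in that column sees a 4).
row 1, column 1 = 3: in column 1, 3 can only go here (every other open cell in that column sees a 3).
row 1, column 4 = 7: in row 1, 7 can only go here (every other open cell in that row sees a 7).
row 6, column 1 = 7: in row 6, 7 can only go here (every other open cell in that row sees a 7).
row 5, column 3 = 3: in column 3, 3 can only go here (every other open cell in that column sees a 3).
row 5, column 4 = 1: row 5 has {2,3,4,7}; col 4 has {4,5,6,7}; region has {2,3,4,7} → only 1 remains.
row 5, column 5 = 5: row 5 has {1,2,3,4,7}; col 5 has {1,4,6}; region has {1,2,3,4,7} → only 5 remains.
row 5, column 6 = 6: row 5 has {1,2,3,4,5,7}; col 6 has {3}; region has {1,2,3,4,5,7} → only 6 remains.
row 6, column 4 = 2: row 6 has {3,4,7}; col 4 has {1,4,5,6,7}; region has {3,4,7} → only 2 remains.
row 7, column 4 = 3: row 7 has {1,4,5,6}; col 4 has {1,2,4,5,6,7}; region has {1,4,5,6} → only 3 remains.
row 3, column 7 = 6: in row 3, 6 can only go here (every other open cell in that row sees a 6).
row 6, column 7 = 5: row 6 has {2,3,4,7}; col 7 has {1,6,7}; region has {2,3,4,7} → only 5 remains.
row 1, column 7 = 2: row 1 has {3,4,6,7}; col 7 has {1,5,6,7}; region has {6,7} → only 2 remains.
row 4, column 7 = 4: row 4 has {1,3,5,6,7}; col 7 has {1,2,5,6,7}; region has {2,6,7} → only 4 remains.
row 6, column 2 = 1: row 6 has {2,3,4,5,7}; col 2 has {2,3,4,6,7}; region has {2,3,4,5,7} → only 1 remains.
row 6, column 3 = 6: row 6 has {1,2,3,4,5,7}; col 3 has {3,4,7}; region has {1,2,3,4,5,7} → only 6 remains.
row 2, column 2 = 5: row 2 has {6}; col 2 has {1,2,3,4,6,7}; region has {3,4,6,7} → only 5 remains.
row 2, column 7 = 3: row 2 has {5,6}; col 7 has {1,2,4,5,6,7}; region has {2,4,6,7} → only 3 remains.
row 4, column 6 = 2: row 4 has {1,3,4,5,6,7}; col 6 has {3,6}; region has {1,5,6} → only 2 remains.
row 7, column 6 = 7: row 7 has {1,3,4,5,6}; col 6 has {2,3,6}; region has {1,3,4,5,6} → only 7 remains.
row 1, column 3 = 1: row 1 has {2,3,4,6,7}; col 3 has {3,4,6,7}; region has {3,4,5,6,7} → only 1 remains.
row 1, column 6 = 5: row 1 has {1,2,3,4,6,7}; col 6 has {2,3,6,7}; region has {2,3,4,6,7} → only 5 remains.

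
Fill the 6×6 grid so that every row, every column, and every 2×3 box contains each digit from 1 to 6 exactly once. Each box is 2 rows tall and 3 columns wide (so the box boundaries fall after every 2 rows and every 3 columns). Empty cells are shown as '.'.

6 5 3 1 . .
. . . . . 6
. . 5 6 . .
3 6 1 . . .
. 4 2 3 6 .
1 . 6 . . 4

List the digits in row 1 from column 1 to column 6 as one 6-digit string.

653142

R1C6 = 2: row 1 has {1,3,5,6}; col 6 has {4,6}; box has {1,6} → only 2 remains.
R2C3 = 4 (sole candidate).
R2C4 = 5 (sole candidate).
R2C5 = 3 (sole candidate).
R3C2 = 2 (sole candidate).
R4C6 = 5 (sole candidate).
R5C1 = 5 (sole candidate).
R5C6 = 1 (sole candidate).
R6C2 = 3 (sole candidate).
R6C4 = 2 (sole candidate).
R6C5 = 5 (sole candidate).
R1C5 = 4: row 1 has {1,2,3,5,6}; col 5 has {3,5,6}; box has {1,2,3,5,6} → only 4 remains.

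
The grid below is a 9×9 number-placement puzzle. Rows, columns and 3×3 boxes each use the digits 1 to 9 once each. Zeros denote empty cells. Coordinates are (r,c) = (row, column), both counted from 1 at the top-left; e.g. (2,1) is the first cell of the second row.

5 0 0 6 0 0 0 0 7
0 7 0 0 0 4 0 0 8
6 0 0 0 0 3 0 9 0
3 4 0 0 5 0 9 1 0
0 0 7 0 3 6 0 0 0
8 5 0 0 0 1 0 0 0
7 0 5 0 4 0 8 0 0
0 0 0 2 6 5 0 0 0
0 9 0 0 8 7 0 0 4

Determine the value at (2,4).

5

(7,6) = 9: row 7 has {4,5,7,8}; col 6 has {1,3,4,5,6,7}; box has {2,4,5,6,7,8} → only 9 remains.
(4,4) = 7: in row 4, 7 can only go here (every other open cell in that row sees a 7).
(3,5) = 7: in row 3, 7 can only go here (every other open cell in that row sees a 7).
(4,6) = 8: in row 4, 8 can only go here (every other open cell in that row sees an 8).
(1,6) = 2: row 1 has {5,6,7}; col 6 has {1,3,4,5,6,7,8,9}; box has {3,4,6,7} → only 2 remains.
(5,8) = 8: in row 5, 8 can only go here (every other open cell in that row sees an 8).
(8,9) = 9: in row 8, 9 can only go here (every other open cell in that row sees a 9).
(8,1) = 4: in column 1, 4 can only go here (every other open cell in that column sees a 4).
(7,2) = 6: in column 2, 6 can only go here (every other open cell in that column sees a 6).
(3,4) = 8: in column 4, 8 can only go here (every other open cell in that column sees an 8).
(2,4) = 5: in column 4, 5 can only go here (every other open cell in that column sees a 5).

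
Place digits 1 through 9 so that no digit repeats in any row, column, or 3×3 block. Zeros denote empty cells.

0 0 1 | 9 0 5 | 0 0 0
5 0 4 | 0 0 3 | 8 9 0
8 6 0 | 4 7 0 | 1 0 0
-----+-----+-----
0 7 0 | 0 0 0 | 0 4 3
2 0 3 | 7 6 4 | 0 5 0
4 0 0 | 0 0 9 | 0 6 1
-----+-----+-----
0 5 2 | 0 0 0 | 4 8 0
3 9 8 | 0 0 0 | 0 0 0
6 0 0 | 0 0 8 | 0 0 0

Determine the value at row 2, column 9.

row 1, column 1 = 7: row 1 has {1,5,9}; col 1 has {2,3,4,5,6,8}; box has {1,4,5,6,8} → only 7 remains.
row 2, column 2 = 2: row 2 has {3,4,5,8,9}; col 2 has {5,6,7,9}; box has {1,4,5,6,7,8} → only 2 remains.
row 2, column 5 = 1: row 2 has {2,3,4,5,8,9}; col 5 has {6,7}; box has {3,4,5,7,9} → only 1 remains.
row 3, column 3 = 9: row 3 has {1,4,6,7,8}; col 3 has {1,2,3,4,8}; box has {1,2,4,5,6,7,8} → only 9 remains.
row 3, column 6 = 2: row 3 has {1,4,6,7,8,9}; col 6 has {3,4,5,8,9}; box has {1,3,4,5,7,9} → only 2 remains.
row 3, column 8 = 3: row 3 has {1,2,4,6,7,8,9}; col 8 has {4,5,6,8,9}; box has {1,8,9} → only 3 remains.
row 3, column 9 = 5: row 3 has {1,2,3,4,6,7,8,9}; col 9 has {1,3}; box has {1,3,8,9} → only 5 remains.
row 4, column 6 = 1: row 4 has {3,4,7}; col 6 has {2,3,4,5,8,9}; box has {4,6,7,9} → only 1 remains.
row 5, column 7 = 9: row 5 has {2,3,4,5,6,7}; col 7 has {1,4,8}; box has {1,3,4,5,6} → only 9 remains.
row 5, column 9 = 8: row 5 has {2,3,4,5,6,7,9}; col 9 has {1,3,5}; box has {1,3,4,5,6,9} → only 8 remains.
row 6, column 2 = 8: row 6 has {1,4,6,9}; col 2 has {2,5,6,7,9}; box has {2,3,4,7} → only 8 remains.
row 6, column 3 = 5: row 6 has {1,4,6,8,9}; col 3 has {1,2,3,4,8,9}; box has {2,3,4,7,8} → only 5 remains.
row 7, column 1 = 1: row 7 has {2,4,5,8}; col 1 has {2,3,4,5,6,7,8}; box has {2,3,5,6,8,9} → only 1 remains.
row 9, column 2 = 4: row 9 has {6,8}; col 2 has {2,5,6,7,8,9}; box has {1,2,3,5,6,8,9} → only 4 remains.
row 9, column 3 = 7: row 9 has {4,6,8}; col 3 has {1,2,3,4,5,8,9}; box has {1,2,3,4,5,6,8,9} → only 7 remains.
row 1, column 2 = 3: row 1 has {1,5,7,9}; col 2 has {2,4,5,6,7,8,9}; box has {1,2,4,5,6,7,8,9} → only 3 remains.
row 1, column 5 = 8: row 1 has {1,3,5,7,9}; col 5 has {1,6,7}; box has {1,2,3,4,5,7,9} → only 8 remains.
row 1, column 8 = 2: row 1 has {1,3,5,7,8,9}; col 8 has {3,4,5,6,8,9}; box has {1,3,5,8,9} → only 2 remains.
row 2, column 4 = 6: row 2 has {1,2,3,4,5,8,9}; col 4 has {4,7,9}; box has {1,2,3,4,5,7,8,9} → only 6 remains.
row 2, column 9 = 7: row 2 has {1,2,3,4,5,6,8,9}; col 9 has {1,3,5,8}; box has {1,2,3,5,8,9} → only 7 remains.

7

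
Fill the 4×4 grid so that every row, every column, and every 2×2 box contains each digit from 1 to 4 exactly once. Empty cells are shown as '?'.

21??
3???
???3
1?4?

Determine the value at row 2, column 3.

row 1, column 3 = 3: row 1 has {1,2}; col 3 has {4}; box has {} → only 3 remains.
row 1, column 4 = 4: row 1 has {1,2,3}; col 4 has {3}; box has {3} → only 4 remains.
row 2, column 2 = 4: row 2 has {3}; col 2 has {1}; box has {1,2,3} → only 4 remains.
row 3, column 1 = 4: row 3 has {3}; col 1 has {1,2,3}; box has {1} → only 4 remains.
row 3, column 2 = 2: row 3 has {3,4}; col 2 has {1,4}; box has {1,4} → only 2 remains.
row 3, column 3 = 1: row 3 has {2,3,4}; col 3 has {3,4}; box has {3,4} → only 1 remains.
row 4, column 2 = 3: row 4 has {1,4}; col 2 has {1,2,4}; box has {1,2,4} → only 3 remains.
row 4, column 4 = 2: row 4 has {1,3,4}; col 4 has {3,4}; box has {1,3,4} → only 2 remains.
row 2, column 3 = 2: row 2 has {3,4}; col 3 has {1,3,4}; box has {3,4} → only 2 remains.

2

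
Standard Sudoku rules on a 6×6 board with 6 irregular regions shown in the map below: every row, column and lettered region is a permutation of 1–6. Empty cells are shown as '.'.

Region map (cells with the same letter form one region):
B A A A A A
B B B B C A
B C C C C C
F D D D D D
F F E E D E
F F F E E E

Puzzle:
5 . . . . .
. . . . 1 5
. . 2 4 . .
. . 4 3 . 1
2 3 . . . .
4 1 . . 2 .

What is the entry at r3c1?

r4c1 = 6 (sole candidate).
r4c5 = 5 (sole candidate).
r5c5 = 6 (sole candidate).
r5c6 = 4 (sole candidate).
r6c3 = 5 (sole candidate).
r6c4 = 6 (sole candidate).
r6c6 = 3 (sole candidate).
r2c1 = 3 (sole candidate).
r2c3 = 6 (sole candidate).
r2c4 = 2 (sole candidate).
r3c1 = 1: row 3 has {2,4}; col 1 has {2,3,4,5,6}; region has {2,3,5,6} → only 1 remains.

1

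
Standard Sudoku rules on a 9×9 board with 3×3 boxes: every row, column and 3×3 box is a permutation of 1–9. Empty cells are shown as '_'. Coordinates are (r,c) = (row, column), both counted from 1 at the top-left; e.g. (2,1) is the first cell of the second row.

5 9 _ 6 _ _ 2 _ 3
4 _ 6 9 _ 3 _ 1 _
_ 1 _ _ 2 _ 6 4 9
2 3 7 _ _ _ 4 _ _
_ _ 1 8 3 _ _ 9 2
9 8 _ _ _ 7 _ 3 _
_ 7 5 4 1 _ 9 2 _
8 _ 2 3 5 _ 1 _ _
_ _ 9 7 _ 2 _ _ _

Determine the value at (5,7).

7

(1,3) = 8 (sole candidate).
(1,8) = 7 (sole candidate).
(2,2) = 2 (sole candidate).
(3,3) = 3 (sole candidate).
(3,4) = 5 (sole candidate).
(3,6) = 8 (sole candidate).
(4,4) = 1 (sole candidate).
(5,1) = 6 (sole candidate).
(6,3) = 4 (sole candidate).
(6,4) = 2 (sole candidate).
(6,5) = 6 (sole candidate).
(6,7) = 5 (sole candidate).
(6,9) = 1 (sole candidate).
(7,1) = 3 (sole candidate).
(7,6) = 6 (sole candidate).
(7,9) = 8 (sole candidate).
(8,6) = 9 (sole candidate).
(8,8) = 6 (sole candidate).
(9,1) = 1 (sole candidate).
(9,5) = 8 (sole candidate).
(9,7) = 3 (sole candidate).
(9,8) = 5 (sole candidate).
(9,9) = 4 (sole candidate).
(1,5) = 4 (sole candidate).
(1,6) = 1 (sole candidate).
(2,5) = 7 (sole candidate).
(2,7) = 8 (sole candidate).
(2,9) = 5 (sole candidate).
(3,1) = 7 (sole candidate).
(4,5) = 9 (sole candidate).
(4,6) = 5 (sole candidate).
(4,8) = 8 (sole candidate).
(4,9) = 6 (sole candidate).
(5,2) = 5 (sole candidate).
(5,6) = 4 (sole candidate).
(5,7) = 7: row 5 has {1,2,3,4,5,6,8,9}; col 7 has {1,2,3,4,5,6,8,9}; box has {1,2,3,4,5,6,8,9} → only 7 remains.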